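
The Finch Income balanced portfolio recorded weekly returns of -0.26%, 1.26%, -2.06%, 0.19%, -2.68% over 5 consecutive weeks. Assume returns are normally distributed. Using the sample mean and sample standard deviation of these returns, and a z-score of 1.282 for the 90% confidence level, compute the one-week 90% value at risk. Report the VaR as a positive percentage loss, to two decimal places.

r̄ = (-0.26 + 1.26 − 2.06 + 0.19 − 2.68) / 5 = -0.7100%
Sample std dev = √[10.5968 / 4] = 1.6276%
VaR = −(r̄ − z·σ) = −(-0.7100 − 1.282 × 1.6276) = −(-2.7966) = 2.7966%

2.80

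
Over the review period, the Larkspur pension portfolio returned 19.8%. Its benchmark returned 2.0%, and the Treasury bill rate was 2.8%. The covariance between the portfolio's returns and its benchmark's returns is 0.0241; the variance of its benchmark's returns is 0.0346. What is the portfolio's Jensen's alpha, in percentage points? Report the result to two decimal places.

β = Cov / Var = 0.0241 / 0.0346 = 0.6965
E[R] = Rf + β(Rm − Rf) = 2.8% + 0.6965 × (2.0% − 2.8%) = 2.2428%
α = Rp − E[R] = 19.8% − 2.2428% = 17.5572

17.56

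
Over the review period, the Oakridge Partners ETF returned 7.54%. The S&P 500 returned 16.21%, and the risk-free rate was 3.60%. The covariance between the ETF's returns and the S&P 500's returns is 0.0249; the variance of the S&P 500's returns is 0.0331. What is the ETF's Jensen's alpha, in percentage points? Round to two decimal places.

β = Cov / Var = 0.0249 / 0.0331 = 0.7523
E[R] = Rf + β(Rm − Rf) = 3.60% + 0.7523 × (16.21% − 3.60%) = 13.0865%
α = Rp − E[R] = 7.54% − 13.0865% = -5.5465

-5.55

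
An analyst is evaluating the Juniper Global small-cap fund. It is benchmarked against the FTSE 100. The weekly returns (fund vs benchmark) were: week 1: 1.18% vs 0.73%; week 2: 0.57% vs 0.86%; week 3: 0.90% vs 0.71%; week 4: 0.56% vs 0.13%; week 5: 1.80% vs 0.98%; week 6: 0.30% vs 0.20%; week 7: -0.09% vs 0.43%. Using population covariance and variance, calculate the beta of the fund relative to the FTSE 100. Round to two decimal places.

r̄p = 0.7457%,  r̄m = 0.5771%
Cov = Σ(rp − r̄p)(rm − r̄m) / 7 = 0.1194
Var(rm) = Σ(rm − r̄m)² / 7 = 0.0924
β = Cov / Var = 0.1194 / 0.0924 = 1.2922

1.29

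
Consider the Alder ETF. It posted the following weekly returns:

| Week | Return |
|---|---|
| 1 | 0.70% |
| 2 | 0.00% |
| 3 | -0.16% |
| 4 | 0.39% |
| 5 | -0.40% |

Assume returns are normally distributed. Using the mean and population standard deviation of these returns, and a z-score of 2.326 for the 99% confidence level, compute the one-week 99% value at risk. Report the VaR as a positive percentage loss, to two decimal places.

Mean return r̄ = 0.530 / 5 = 0.1060%
Population σ = √[Σ(r − r̄)² / 5] = √[0.7715 / 5] = √0.1543 = 0.3928%
VaR = −(r̄ − z·σ) = −(0.1060 − 2.326 × 0.3928) = −(-0.8077) = 0.8077%

0.81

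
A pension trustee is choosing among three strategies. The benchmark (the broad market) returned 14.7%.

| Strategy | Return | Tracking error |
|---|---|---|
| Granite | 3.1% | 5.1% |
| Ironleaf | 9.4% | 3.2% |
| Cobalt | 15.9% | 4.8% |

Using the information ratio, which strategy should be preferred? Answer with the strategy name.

Granite: IR = (3.1% − 14.7%) / 5.1% = -2.275
Ironleaf: IR = (9.4% − 14.7%) / 3.2% = -1.656
Cobalt: IR = (15.9% − 14.7%) / 4.8% = 0.250
Highest: Cobalt (0.250).

Cobalt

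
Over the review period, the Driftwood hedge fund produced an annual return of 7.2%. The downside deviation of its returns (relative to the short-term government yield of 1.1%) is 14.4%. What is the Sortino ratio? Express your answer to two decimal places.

Sortino = (Rp − Rf) / σd = (7.2% − 1.1%) / 14.4% = 6.10% / 14.4% = 0.4236

0.42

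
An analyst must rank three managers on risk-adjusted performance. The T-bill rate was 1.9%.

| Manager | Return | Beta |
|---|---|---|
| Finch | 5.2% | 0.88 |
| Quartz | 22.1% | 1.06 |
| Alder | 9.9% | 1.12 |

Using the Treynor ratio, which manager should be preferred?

Quartz

Finch: Treynor = (5.2% − 1.9%) / 0.88 = 3.750
Quartz: Treynor = (22.1% − 1.9%) / 1.06 = 19.057
Alder: Treynor = (9.9% − 1.9%) / 1.12 = 7.143
Highest: Quartz (19.057).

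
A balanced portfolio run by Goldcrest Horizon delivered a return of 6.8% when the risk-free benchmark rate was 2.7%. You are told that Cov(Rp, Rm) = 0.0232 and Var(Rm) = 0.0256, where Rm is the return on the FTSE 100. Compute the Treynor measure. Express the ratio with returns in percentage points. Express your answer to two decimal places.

4.52

β = Cov / Var = 0.0232 / 0.0256 = 0.9063
Treynor = (Rp − Rf) / β = (6.8% − 2.7%) / 0.9063 = 4.10 / 0.9063 = 4.5239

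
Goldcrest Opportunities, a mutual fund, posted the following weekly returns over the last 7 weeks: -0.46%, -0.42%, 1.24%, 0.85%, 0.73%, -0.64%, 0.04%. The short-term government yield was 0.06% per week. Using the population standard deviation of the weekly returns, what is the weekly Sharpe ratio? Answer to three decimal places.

0.190

r̄ = (-0.46 − 0.42 + 1.24 + 0.85 + 0.73 − 0.64 + 0.04) / 7 = 1.340 / 7 = 0.1914%
Σ(r − r̄)² = 3.3357; population σ = √(3.3357/7) = 0.6903%
Sharpe = (r̄ − rf) / σ = (0.1914 − 0.06) / 0.6903 = 0.1314 / 0.6903 = 0.1904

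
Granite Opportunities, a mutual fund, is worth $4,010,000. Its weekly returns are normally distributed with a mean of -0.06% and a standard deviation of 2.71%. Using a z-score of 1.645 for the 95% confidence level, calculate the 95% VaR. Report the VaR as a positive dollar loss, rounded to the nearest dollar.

Return at the 95% tail: μ − z·σ = -0.06% − 1.645 × 2.71% = -0.06 − 4.45795 = -4.51795%
VaR = −(-4.51795%) × $4,010,000 = 4.51795% × $4,010,000 = $181,170

$181,170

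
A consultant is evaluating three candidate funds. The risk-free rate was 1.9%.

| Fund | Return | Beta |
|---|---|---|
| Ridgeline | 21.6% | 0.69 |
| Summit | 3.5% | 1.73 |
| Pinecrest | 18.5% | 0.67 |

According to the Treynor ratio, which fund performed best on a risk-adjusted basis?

Ridgeline: Treynor = (21.6% − 1.9%) / 0.69 = 28.551
Summit: Treynor = (3.5% − 1.9%) / 1.73 = 0.925
Pinecrest: Treynor = (18.5% − 1.9%) / 0.67 = 24.776
Highest: Ridgeline (28.551).

Ridgeline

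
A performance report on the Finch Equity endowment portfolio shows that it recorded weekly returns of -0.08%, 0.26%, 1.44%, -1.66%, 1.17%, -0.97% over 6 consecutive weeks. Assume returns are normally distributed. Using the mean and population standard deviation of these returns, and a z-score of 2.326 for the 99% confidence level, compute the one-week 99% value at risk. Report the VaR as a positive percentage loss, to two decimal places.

μ = (-0.08 + 0.26 + 1.44 − 1.66 + 1.17 − 0.97) / 6 = 0.160 / 6 = 0.0267%
Population σ = √[Σ(r − μ)² / 6] = √[7.2087 / 6] = √1.2015 = 1.0961%
VaR = −(μ − z·σ) = −(0.0267 − 2.326 × 1.0961) = −(-2.5228) = 2.5228%

2.52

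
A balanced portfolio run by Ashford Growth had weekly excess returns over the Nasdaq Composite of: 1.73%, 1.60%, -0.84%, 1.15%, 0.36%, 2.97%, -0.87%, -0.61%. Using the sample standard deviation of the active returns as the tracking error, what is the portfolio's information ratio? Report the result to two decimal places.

Mean return μ = 5.490 / 8 = 0.6863%
Σ(r − μ)² = (1.73 − 0.6863)² + (1.6 − 0.6863)² + (-0.84 − 0.6863)² + … = 13.8930
sample σ = √(13.8930 / 7) = √1.9847 = 1.4088%
IR = μ / tracking error = 0.6863 / 1.4088 = 0.4872

0.49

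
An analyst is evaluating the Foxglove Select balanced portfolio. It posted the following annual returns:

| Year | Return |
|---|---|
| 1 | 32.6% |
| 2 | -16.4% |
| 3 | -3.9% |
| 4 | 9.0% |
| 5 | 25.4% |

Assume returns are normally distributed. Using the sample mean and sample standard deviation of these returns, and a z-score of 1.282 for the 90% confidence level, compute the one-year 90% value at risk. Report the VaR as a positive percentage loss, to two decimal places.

16.59

r̄ = (32.6 − 16.4 − 3.9 + 9 + 25.4) / 5 = 46.70 / 5 = 9.3400%
Σ(r − r̄)² = (32.6 − 9.3400)² + (-16.4 − 9.3400)² + (-3.9 − 9.3400)² + … = 1636.9120
σ = √[1636.9120 / 4] = 20.2294%
VaR = −(r̄ − z·σ) = −(9.3400 − 1.282 × 20.2294) = −(-16.5941) = 16.5941%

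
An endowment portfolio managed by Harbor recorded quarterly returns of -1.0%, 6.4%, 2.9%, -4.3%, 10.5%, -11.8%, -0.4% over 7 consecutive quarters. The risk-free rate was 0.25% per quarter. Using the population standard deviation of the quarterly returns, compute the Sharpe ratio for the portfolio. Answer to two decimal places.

0.01

Mean return r̄ = 2.30 / 7 = 0.3286%
Population σ = √[Σ(r − r̄)² / 7] = √[317.7543 / 7] = √45.3935 = 6.7375%
Sharpe = (r̄ − rf) / σ = (0.3286 − 0.25) / 6.7375 = 0.0786 / 6.7375 = 0.0117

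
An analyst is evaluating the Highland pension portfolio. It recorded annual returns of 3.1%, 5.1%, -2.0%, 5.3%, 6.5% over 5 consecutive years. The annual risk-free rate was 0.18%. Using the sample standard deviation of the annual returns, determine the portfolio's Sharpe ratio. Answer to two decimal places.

r̄ = (3.1 + 5.1 − 2 + 5.3 + 6.5) / 5 = 3.6000%
Σ(r − r̄)² = (3.1 − 3.6000)² + (5.1 − 3.6000)² + (-2 − 3.6000)² + … = 45.1600
σ = √[45.1600 / 4] = 3.3601%
Sharpe = (r̄ − rf) / σ = (3.6000 − 0.18) / 3.3601 = 3.4200 / 3.3601 = 1.0178

1.02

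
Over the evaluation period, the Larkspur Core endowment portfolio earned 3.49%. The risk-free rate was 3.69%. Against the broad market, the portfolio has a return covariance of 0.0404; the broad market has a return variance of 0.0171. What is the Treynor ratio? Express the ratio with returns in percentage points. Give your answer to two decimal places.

-0.08

β = Cov / Var = 0.0404 / 0.0171 = 2.3626
Treynor = (Rp − Rf) / β = (3.49% − 3.69%) / 2.3626 = -0.20 / 2.3626 = -0.0847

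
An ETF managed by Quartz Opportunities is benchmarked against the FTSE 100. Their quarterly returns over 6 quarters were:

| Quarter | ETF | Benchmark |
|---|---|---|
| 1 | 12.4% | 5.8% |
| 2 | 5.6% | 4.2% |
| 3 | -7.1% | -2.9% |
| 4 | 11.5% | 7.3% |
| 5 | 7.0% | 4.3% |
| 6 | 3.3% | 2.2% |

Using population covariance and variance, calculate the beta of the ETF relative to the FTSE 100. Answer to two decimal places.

1.94

r̄p = 5.4500%,  r̄m = 3.4833%
Cov = Σ(rp − r̄p)(rm − r̄m) / 6 = 20.5725
Var(rm) = Σ(rm − r̄m)² / 6 = 10.5847
β = Cov / Var = 20.5725 / 10.5847 = 1.9436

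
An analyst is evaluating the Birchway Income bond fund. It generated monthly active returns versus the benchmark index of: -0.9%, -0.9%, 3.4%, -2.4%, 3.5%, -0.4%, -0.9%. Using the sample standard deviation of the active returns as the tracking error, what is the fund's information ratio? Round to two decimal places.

μ = (-0.9 − 0.9 + 3.4 − 2.4 + 3.5 − 0.4 − 0.9) / 7 = 1.40 / 7 = 0.2000%
Sample σ = √[Σ(r − μ)² / 6] = √[31.8800 / 6] = √5.3133 = 2.3051%
IR = μ / tracking error = 0.2000 / 2.3051 = 0.0868

0.09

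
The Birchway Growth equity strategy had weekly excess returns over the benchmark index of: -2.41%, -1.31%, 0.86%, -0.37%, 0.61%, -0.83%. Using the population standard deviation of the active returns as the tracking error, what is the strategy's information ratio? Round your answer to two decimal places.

-0.52

μ = (-2.41 − 1.31 + 0.86 − 0.37 + 0.61 − 0.83) / 6 = -3.450 / 6 = -0.5750%
Σ(r − μ)² = (-2.41 − (-0.5750))² + (-1.31 − (-0.5750))² + (0.86 − (-0.5750))² + … = 7.4780
population σ = √(7.4780 / 6) = √1.2463 = 1.1164%
IR = μ / tracking error = -0.5750 / 1.1164 = -0.5150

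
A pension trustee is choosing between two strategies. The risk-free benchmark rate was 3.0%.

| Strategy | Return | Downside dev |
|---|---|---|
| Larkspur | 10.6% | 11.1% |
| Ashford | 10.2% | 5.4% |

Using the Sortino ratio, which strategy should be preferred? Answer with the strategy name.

Ashford

Larkspur: Sortino ratio = (10.6% − 3.0%) / 11.1% = 0.685
Ashford: Sortino ratio = (10.2% − 3.0%) / 5.4% = 1.333
Highest: Ashford (1.333).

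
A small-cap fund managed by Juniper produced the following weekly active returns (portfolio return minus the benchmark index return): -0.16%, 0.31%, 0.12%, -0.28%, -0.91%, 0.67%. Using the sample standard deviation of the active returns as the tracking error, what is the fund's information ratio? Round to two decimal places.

Mean return r̄ = -0.250 / 6 = -0.0417%
Sample σ = √[Σ(r − r̄)² / 5] = √[1.4811 / 5] = √0.2962 = 0.5442%
IR = r̄ / tracking error = -0.0417 / 0.5442 = -0.0766

-0.08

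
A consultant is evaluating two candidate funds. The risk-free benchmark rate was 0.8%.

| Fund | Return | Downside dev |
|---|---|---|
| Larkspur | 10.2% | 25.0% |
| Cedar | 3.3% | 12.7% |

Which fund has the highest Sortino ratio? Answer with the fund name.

Larkspur: Sortino ratio = (10.2% − 0.8%) / 25.0% = 0.376
Cedar: Sortino ratio = (3.3% − 0.8%) / 12.7% = 0.197
Highest: Larkspur (0.376).

Larkspur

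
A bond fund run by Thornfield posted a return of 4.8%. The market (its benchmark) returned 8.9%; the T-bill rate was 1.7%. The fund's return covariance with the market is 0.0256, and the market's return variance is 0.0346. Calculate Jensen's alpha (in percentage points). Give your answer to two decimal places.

-2.23

β = Cov / Var = 0.0256 / 0.0346 = 0.7399
E[R] = Rf + β(Rm − Rf) = 1.7% + 0.7399 × (8.9% − 1.7%) = 7.0273%
α = Rp − E[R] = 4.8% − 7.0273% = -2.2273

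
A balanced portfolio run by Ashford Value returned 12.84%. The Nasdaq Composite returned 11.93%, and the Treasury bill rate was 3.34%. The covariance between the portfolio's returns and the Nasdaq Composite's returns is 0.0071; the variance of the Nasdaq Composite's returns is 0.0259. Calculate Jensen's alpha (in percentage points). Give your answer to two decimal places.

β = Cov / Var = 0.0071 / 0.0259 = 0.2741
E[R] = Rf + β(Rm − Rf) = 3.34% + 0.2741 × (11.93% − 3.34%) = 5.6945%
α = Rp − E[R] = 12.84% − 5.6945% = 7.1455

7.15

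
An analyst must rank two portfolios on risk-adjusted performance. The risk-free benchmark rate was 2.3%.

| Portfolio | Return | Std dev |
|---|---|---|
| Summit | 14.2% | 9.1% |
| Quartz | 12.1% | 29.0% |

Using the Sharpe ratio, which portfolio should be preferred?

Summit: Sharpe ratio = (14.2% − 2.3%) / 9.1% = 1.308
Quartz: Sharpe ratio = (12.1% − 2.3%) / 29.0% = 0.338
Highest: Summit (1.308).

Summit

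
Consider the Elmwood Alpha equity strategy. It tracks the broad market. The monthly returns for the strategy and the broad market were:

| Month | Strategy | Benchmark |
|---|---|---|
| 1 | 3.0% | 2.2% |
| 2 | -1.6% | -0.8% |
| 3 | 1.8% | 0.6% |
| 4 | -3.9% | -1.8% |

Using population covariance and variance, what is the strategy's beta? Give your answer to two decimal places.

1.77

r̄p = -0.1750%,  r̄m = 0.0500%
Cov = Σ(rp − r̄p)(rm − r̄m) / 4 = 4.0038
Var(rm) = Σ(rm − r̄m)² / 4 = 2.2675
β = Cov / Var = 4.0038 / 2.2675 = 1.7657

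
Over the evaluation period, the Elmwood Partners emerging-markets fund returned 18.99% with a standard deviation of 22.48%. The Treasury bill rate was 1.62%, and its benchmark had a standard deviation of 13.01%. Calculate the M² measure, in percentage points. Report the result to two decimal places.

11.67

Sharpe = (Rp − Rf) / σp = (18.99% − 1.62%) / 22.48% = 0.7727
M² = Rf + Sharpe × σm = 1.62% + 0.7727 × 13.01% = 11.6728%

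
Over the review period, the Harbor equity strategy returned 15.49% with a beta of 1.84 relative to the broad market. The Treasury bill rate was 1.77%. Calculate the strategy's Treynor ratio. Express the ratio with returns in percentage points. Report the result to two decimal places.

7.46

Treynor = (Rp − Rf) / β = (15.49% − 1.77%) / 1.84 = 13.72 / 1.84 = 7.4565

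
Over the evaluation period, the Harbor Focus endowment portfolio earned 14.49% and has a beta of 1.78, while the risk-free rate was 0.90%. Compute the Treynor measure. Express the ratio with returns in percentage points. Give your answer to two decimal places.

Treynor = (Rp − Rf) / β = (14.49% − 0.90%) / 1.78 = 13.59 / 1.78 = 7.6348

7.63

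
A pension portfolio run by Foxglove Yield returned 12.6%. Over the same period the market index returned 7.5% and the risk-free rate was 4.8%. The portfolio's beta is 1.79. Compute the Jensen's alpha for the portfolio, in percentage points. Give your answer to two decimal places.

2.97

CAPM expected return = Rf + β(Rm − Rf) = 4.8% + 1.79 × (7.5% − 4.8%) = 4.8 + 1.79 × 2.70 = 9.6330%
Jensen's α = Rp − E[R] = 12.6% − 9.6330% = 2.9670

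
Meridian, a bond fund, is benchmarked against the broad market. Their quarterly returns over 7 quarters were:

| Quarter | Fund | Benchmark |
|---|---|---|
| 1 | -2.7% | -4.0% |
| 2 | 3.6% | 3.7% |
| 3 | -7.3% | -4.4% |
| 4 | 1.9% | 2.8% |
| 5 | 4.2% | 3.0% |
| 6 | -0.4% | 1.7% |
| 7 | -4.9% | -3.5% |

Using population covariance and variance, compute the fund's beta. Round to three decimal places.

1.113

r̄p = -0.8000%,  r̄m = -0.1000%
Cov = Σ(rp − r̄p)(rm − r̄m) / 7 = 12.8671
Var(rm) = Σ(rm − r̄m)² / 7 = 11.5657
β = Cov / Var = 12.8671 / 11.5657 = 1.1125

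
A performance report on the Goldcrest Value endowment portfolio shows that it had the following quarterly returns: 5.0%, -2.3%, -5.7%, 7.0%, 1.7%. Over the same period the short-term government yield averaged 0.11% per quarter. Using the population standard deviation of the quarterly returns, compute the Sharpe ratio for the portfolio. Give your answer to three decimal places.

Mean return μ = 5.70 / 5 = 1.1400%
Population std dev = √[108.1720 / 5] = 4.6513%
Sharpe = (μ − rf) / σ = (1.1400 − 0.11) / 4.6513 = 1.0300 / 4.6513 = 0.2214

0.221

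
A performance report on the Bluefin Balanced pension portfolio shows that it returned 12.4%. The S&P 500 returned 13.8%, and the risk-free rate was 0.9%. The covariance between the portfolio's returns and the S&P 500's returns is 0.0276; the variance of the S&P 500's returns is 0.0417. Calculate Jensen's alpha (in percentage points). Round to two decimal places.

2.96

β = Cov / Var = 0.0276 / 0.0417 = 0.6619
E[R] = Rf + β(Rm − Rf) = 0.9% + 0.6619 × (13.8% − 0.9%) = 9.4385%
α = Rp − E[R] = 12.4% − 9.4385% = 2.9615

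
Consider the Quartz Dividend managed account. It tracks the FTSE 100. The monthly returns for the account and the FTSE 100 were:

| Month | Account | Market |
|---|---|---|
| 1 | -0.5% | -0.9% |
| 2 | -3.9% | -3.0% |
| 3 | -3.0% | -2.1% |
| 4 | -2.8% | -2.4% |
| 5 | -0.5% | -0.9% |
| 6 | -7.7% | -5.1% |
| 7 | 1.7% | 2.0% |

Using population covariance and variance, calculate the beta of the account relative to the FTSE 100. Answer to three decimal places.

r̄p = -2.3857%,  r̄m = -1.7714%
Cov = Σ(rp − r̄p)(rm − r̄m) / 7 = 5.5296
Var(rm) = Σ(rm − r̄m)² / 7 = 4.1192
β = Cov / Var = 5.5296 / 4.1192 = 1.3424

1.342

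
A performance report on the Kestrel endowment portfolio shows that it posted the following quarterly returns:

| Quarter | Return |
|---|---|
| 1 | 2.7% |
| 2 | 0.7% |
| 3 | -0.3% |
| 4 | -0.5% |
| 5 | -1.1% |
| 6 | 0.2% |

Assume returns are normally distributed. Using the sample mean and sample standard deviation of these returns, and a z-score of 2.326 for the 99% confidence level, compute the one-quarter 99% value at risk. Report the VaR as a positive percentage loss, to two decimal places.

2.82

μ = (2.7 + 0.7 − 0.3 − 0.5 − 1.1 + 0.2) / 6 = 0.2833%
Sample std dev = √[8.8883 / 5] = 1.3333%
VaR = −(μ − z·σ) = −(0.2833 − 2.326 × 1.3333) = −(-2.8180) = 2.8180%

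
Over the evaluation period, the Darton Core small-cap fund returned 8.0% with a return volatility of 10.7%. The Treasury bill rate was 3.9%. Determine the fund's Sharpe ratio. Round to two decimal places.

Sharpe = (Rp − Rf) / σp = (8.0% − 3.9%) / 10.7% = 4.10% / 10.7% = 0.3832

0.38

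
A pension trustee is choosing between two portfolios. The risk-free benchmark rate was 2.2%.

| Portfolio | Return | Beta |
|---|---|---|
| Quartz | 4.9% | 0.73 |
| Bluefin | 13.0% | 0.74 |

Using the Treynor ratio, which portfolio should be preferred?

Quartz: Treynor = (4.9% − 2.2%) / 0.73 = 3.699
Bluefin: Treynor = (13.0% − 2.2%) / 0.74 = 14.595
Highest: Bluefin (14.595).

Bluefin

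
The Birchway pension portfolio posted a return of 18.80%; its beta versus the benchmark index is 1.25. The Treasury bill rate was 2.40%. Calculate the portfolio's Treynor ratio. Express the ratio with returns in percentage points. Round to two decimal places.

13.12

Treynor = (Rp − Rf) / β = (18.80% − 2.40%) / 1.25 = 16.40 / 1.25 = 13.1200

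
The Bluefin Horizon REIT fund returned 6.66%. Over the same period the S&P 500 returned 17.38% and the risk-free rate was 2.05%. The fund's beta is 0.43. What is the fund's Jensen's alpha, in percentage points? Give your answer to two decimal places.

-1.98

CAPM expected return = Rf + β(Rm − Rf) = 2.05% + 0.43 × (17.38% − 2.05%) = 2.05 + 0.43 × 15.33 = 8.6419%
Jensen's α = Rp − E[R] = 6.66% − 8.6419% = -1.9819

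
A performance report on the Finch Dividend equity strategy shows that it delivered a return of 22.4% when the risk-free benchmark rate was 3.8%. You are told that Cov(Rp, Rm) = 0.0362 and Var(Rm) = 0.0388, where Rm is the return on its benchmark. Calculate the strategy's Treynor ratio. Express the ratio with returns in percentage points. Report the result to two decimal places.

β = Cov / Var = 0.0362 / 0.0388 = 0.9330
Treynor = (Rp − Rf) / β = (22.4% − 3.8%) / 0.9330 = 18.60 / 0.9330 = 19.9357

19.94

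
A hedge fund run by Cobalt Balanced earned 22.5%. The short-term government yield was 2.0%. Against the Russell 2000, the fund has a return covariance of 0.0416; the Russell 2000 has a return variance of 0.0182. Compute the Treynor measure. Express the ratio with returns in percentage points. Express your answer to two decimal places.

8.97

β = Cov / Var = 0.0416 / 0.0182 = 2.2857
Treynor = (Rp − Rf) / β = (22.5% − 2.0%) / 2.2857 = 20.50 / 2.2857 = 8.9688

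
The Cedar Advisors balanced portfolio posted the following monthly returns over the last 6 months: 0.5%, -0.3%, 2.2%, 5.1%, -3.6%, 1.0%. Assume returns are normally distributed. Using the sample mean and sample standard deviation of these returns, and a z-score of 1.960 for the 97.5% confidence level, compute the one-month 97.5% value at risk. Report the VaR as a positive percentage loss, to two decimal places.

4.81

r̄ = (0.5 − 0.3 + 2.2 + 5.1 − 3.6 + 1) / 6 = 4.90 / 6 = 0.8167%
Sample std dev = √[41.1483 / 5] = 2.8687%
VaR = −(r̄ − z·σ) = −(0.8167 − 1.960 × 2.8687) = −(-4.8060) = 4.8060%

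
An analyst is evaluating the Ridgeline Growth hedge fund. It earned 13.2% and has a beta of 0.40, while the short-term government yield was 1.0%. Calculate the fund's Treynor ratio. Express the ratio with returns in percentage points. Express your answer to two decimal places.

Treynor = (Rp − Rf) / β = (13.2% − 1.0%) / 0.40 = 12.20 / 0.40 = 30.5000

30.50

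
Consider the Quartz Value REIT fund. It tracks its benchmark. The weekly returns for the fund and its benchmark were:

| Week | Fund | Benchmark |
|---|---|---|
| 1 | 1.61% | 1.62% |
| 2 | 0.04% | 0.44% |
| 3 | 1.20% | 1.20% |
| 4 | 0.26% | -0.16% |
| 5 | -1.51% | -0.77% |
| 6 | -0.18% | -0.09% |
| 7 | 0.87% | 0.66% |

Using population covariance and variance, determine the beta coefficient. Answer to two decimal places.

r̄p = 0.3271%,  r̄m = 0.4143%
Cov = Σ(rp − r̄p)(rm − r̄m) / 7 = 0.6898
Var(rm) = Σ(rm − r̄m)² / 7 = 0.5884
β = Cov / Var = 0.6898 / 0.5884 = 1.1723

1.17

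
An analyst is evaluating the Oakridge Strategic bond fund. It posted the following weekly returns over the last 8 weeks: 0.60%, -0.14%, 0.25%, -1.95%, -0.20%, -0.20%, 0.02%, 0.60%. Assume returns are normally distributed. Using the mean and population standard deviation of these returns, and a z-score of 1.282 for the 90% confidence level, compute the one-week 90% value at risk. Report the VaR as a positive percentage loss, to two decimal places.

Mean return r̄ = -1.020 / 8 = -0.1275%
Σ(r − r̄)² = (0.6 − (-0.1275))² + (-0.14 − (-0.1275))² + (0.25 − (-0.1275))² + … = 4.5550
σ = √[4.5550 / 8] = 0.7546%
VaR = −(r̄ − z·σ) = −(-0.1275 − 1.282 × 0.7546) = −(-1.0949) = 1.0949%

1.09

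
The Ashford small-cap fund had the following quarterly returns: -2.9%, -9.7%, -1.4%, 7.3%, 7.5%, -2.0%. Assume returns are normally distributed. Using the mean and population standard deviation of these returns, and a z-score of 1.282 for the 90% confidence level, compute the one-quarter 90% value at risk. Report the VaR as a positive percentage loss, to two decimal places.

r̄ = (-2.9 − 9.7 − 1.4 + 7.3 + 7.5 − 2) / 6 = -1.20 / 6 = -0.2000%
Σ(r − r̄)² = 217.7600; population σ = √(217.7600/6) = 6.0244%
VaR = −(r̄ − z·σ) = −(-0.2000 − 1.282 × 6.0244) = −(-7.9233) = 7.9233%

7.92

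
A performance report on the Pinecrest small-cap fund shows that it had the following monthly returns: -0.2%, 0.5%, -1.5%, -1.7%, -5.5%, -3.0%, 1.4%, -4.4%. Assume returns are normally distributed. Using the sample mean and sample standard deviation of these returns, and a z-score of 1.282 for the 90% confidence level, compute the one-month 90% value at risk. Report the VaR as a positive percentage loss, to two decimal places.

r̄ = (-0.2 + 0.5 − 1.5 − 1.7 − 5.5 − 3 + 1.4 − 4.4) / 8 = -1.8000%
Sample std dev = √[40.0800 / 7] = 2.3928%
VaR = −(r̄ − z·σ) = −(-1.8000 − 1.282 × 2.3928) = −(-4.8676) = 4.8676%

4.87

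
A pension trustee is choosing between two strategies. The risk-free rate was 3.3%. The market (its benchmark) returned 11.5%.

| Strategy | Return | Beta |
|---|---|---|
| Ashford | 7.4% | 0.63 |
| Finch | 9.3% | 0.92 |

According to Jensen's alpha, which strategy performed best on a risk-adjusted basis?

Ashford: α = 7.4% − [3.3% + 0.63 × (11.5% − 3.3%)] = -1.066
Finch: α = 9.3% − [3.3% + 0.92 × (11.5% − 3.3%)] = -1.544
Highest: Ashford (-1.066).

Ashford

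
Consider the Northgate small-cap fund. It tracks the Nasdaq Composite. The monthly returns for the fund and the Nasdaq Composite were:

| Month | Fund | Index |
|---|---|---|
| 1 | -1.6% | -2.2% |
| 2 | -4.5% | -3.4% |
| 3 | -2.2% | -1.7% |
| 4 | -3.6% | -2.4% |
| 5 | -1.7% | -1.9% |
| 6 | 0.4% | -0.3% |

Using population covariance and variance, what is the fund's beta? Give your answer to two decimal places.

r̄p = -2.2000%,  r̄m = -1.9833%
Cov = Σ(rp − r̄p)(rm − r̄m) / 6 = 1.3550
Var(rm) = Σ(rm − r̄m)² / 6 = 0.8581
β = Cov / Var = 1.3550 / 0.8581 = 1.5791

1.58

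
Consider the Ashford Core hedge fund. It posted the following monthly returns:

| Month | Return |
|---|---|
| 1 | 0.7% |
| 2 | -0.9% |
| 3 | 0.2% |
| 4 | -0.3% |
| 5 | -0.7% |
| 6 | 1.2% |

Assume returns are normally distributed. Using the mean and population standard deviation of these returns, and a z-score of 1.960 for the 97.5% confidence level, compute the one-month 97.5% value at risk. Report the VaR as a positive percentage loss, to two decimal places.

r̄ = (0.7 − 0.9 + 0.2 − 0.3 − 0.7 + 1.2) / 6 = 0.20 / 6 = 0.0333%
Population std dev = √[3.3533 / 6] = 0.7476%
VaR = −(r̄ − z·σ) = −(0.0333 − 1.960 × 0.7476) = −(-1.4320) = 1.4320%

1.43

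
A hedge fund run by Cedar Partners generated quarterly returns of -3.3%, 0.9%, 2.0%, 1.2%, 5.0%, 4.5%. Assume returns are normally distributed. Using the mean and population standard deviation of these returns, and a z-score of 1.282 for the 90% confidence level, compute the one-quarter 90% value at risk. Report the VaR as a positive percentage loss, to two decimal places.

Mean return r̄ = 10.30 / 6 = 1.7167%
Population σ = √[Σ(r − r̄)² / 6] = √[44.7083 / 6] = √7.4514 = 2.7297%
VaR = −(r̄ − z·σ) = −(1.7167 − 1.282 × 2.7297) = −(-1.7828) = 1.7828%

1.78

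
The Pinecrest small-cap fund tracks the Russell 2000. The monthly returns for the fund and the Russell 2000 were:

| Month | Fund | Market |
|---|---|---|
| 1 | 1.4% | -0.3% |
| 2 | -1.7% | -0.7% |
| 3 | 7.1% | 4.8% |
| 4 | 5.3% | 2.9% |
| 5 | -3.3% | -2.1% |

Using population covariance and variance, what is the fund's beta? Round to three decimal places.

r̄p = 1.7600%,  r̄m = 0.9200%
Cov = Σ(rp − r̄p)(rm − r̄m) / 5 = 9.8108
Var(rm) = Σ(rm − r̄m)² / 5 = 6.4416
β = Cov / Var = 9.8108 / 6.4416 = 1.5230

1.523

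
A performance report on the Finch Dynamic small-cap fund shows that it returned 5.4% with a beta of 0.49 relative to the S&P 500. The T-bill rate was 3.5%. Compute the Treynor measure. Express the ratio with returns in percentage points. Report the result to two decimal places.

Treynor = (Rp − Rf) / β = (5.4% − 3.5%) / 0.49 = 1.90 / 0.49 = 3.8776

3.88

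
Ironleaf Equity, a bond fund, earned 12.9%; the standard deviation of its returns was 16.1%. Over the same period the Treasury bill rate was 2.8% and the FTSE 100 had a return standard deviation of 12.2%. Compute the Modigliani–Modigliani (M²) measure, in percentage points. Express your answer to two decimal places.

Sharpe = (Rp − Rf) / σp = (12.9% − 2.8%) / 16.1% = 0.6273
M² = Rf + Sharpe × σm = 2.8% + 0.6273 × 12.2% = 10.4531%

10.45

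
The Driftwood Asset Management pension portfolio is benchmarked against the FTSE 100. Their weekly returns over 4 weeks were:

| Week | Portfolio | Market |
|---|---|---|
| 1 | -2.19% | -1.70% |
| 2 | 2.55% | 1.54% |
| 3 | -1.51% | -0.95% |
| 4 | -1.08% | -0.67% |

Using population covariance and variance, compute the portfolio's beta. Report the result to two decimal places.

r̄p = -0.5575%,  r̄m = -0.4450%
Cov = Σ(rp − r̄p)(rm − r̄m) / 4 = 2.2039
Var(rm) = Σ(rm − r̄m)² / 4 = 1.4552
β = Cov / Var = 2.2039 / 1.4552 = 1.5145

1.51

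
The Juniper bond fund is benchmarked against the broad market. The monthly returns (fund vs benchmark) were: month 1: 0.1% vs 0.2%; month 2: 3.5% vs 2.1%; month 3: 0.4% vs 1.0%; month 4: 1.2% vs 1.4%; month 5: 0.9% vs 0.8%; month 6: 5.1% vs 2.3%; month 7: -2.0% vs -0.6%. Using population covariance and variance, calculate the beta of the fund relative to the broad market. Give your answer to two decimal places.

r̄p = 1.3143%,  r̄m = 1.0286%
Cov = Σ(rp − r̄p)(rm − r̄m) / 7 = 1.9482
Var(rm) = Σ(rm − r̄m)² / 7 = 0.8992
β = Cov / Var = 1.9482 / 0.8992 = 2.1666

2.17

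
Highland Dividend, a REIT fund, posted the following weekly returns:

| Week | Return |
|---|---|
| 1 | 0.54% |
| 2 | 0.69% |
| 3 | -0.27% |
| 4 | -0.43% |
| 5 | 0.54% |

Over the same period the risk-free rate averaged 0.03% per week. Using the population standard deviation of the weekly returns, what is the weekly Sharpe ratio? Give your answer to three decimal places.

r̄ = (0.54 + 0.69 − 0.27 − 0.43 + 0.54) / 5 = 1.070 / 5 = 0.2140%
Σ(r − r̄)² = (0.54 − 0.2140)² + (0.69 − 0.2140)² + … = 1.0881
population σ = √(1.0881 / 5) = √0.2176 = 0.4665%
Sharpe = (r̄ − rf) / σ = (0.2140 − 0.03) / 0.4665 = 0.1840 / 0.4665 = 0.3944

0.394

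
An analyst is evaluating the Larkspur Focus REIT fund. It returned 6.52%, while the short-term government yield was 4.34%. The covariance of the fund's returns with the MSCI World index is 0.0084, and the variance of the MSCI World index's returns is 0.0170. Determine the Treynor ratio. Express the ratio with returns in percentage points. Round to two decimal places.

4.41

β = Cov / Var = 0.0084 / 0.0170 = 0.4941
Treynor = (Rp − Rf) / β = (6.52% − 4.34%) / 0.4941 = 2.18 / 0.4941 = 4.4121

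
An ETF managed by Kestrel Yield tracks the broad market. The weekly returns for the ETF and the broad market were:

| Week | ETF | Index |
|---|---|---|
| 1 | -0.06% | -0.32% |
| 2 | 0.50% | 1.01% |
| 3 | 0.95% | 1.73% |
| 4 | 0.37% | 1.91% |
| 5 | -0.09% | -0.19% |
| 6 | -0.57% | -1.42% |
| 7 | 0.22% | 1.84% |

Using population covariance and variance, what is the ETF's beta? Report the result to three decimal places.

r̄p = 0.1886%,  r̄m = 0.6514%
Cov = Σ(rp − r̄p)(rm − r̄m) / 7 = 0.4637
Var(rm) = Σ(rm − r̄m)² / 7 = 1.4616
β = Cov / Var = 0.4637 / 1.4616 = 0.3173

0.317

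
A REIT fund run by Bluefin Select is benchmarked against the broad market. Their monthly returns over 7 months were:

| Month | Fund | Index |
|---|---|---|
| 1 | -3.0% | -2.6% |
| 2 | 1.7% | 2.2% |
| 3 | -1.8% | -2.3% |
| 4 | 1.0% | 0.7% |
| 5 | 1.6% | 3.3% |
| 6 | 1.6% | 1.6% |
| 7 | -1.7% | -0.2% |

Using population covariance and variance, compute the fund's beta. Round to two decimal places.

r̄p = -0.0857%,  r̄m = 0.3857%
Cov = Σ(rp − r̄p)(rm − r̄m) / 7 = 3.5416
Var(rm) = Σ(rm − r̄m)² / 7 = 4.2612
β = Cov / Var = 3.5416 / 4.2612 = 0.8311

0.83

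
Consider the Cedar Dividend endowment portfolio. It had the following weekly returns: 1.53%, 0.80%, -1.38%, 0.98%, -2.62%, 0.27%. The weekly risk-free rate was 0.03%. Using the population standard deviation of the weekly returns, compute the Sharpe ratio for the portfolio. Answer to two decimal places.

Mean return μ = -0.420 / 6 = -0.0700%
Population std dev = √[12.7536 / 6] = 1.4579%
Sharpe = (μ − rf) / σ = (-0.0700 − 0.03) / 1.4579 = -0.1000 / 1.4579 = -0.0686

-0.07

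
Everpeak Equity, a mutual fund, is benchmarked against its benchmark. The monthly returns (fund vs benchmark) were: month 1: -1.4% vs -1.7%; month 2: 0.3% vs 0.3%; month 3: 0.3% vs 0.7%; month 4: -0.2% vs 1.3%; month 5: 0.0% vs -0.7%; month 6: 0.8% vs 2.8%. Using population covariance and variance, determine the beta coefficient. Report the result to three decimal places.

r̄p = -0.0333%,  r̄m = 0.4500%
Cov = Σ(rp − r̄p)(rm − r̄m) / 6 = 0.7917
Var(rm) = Σ(rm − r̄m)² / 6 = 2.0458
β = Cov / Var = 0.7917 / 2.0458 = 0.3870

0.387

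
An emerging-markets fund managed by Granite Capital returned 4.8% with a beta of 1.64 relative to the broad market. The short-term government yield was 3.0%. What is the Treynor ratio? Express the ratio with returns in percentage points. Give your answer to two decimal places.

1.10

Treynor = (Rp − Rf) / β = (4.8% − 3.0%) / 1.64 = 1.80 / 1.64 = 1.0976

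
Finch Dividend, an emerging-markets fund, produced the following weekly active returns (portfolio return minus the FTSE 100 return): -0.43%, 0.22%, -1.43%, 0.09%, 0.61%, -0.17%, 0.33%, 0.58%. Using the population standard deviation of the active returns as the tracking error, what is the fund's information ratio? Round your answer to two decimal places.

-0.04

r̄ = (-0.43 + 0.22 − 1.43 + 0.09 + 0.61 − 0.17 + 0.33 + 0.58) / 8 = -0.0250%
Population σ = √[Σ(r − r̄)² / 8] = √[3.1276 / 8] = √0.3910 = 0.6253%
IR = r̄ / tracking error = -0.0250 / 0.6253 = -0.0400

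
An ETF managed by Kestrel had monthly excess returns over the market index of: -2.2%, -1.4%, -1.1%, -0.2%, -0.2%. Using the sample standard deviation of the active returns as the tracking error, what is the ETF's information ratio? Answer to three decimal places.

-1.200

μ = (-2.2 − 1.4 − 1.1 − 0.2 − 0.2) / 5 = -1.0200%
Σ(r − μ)² = 2.8880; sample σ = √(2.8880/4) = 0.8497%
IR = μ / tracking error = -1.0200 / 0.8497 = -1.2004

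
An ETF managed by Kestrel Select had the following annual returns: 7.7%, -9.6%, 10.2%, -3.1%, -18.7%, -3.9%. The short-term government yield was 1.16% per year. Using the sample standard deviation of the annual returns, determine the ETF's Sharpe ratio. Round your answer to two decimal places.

-0.38

r̄ = (7.7 − 9.6 + 10.2 − 3.1 − 18.7 − 3.9) / 6 = -2.9000%
Sample std dev = √[579.5400 / 5] = 10.7661%
Sharpe = (r̄ − rf) / σ = (-2.9000 − 1.16) / 10.7661 = -4.0600 / 10.7661 = -0.3771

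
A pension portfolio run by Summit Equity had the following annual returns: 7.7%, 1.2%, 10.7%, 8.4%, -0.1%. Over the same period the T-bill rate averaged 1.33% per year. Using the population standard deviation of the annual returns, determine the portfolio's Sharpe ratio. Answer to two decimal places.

1.00

r̄ = (7.7 + 1.2 + 10.7 + 8.4 − 0.1) / 5 = 5.5800%
Σ(r − r̄)² = (7.7 − 5.5800)² + (1.2 − 5.5800)² + (10.7 − 5.5800)² + … = 90.1080
σ = √[90.1080 / 5] = 4.2452%
Sharpe = (r̄ − rf) / σ = (5.5800 − 1.33) / 4.2452 = 4.2500 / 4.2452 = 1.0011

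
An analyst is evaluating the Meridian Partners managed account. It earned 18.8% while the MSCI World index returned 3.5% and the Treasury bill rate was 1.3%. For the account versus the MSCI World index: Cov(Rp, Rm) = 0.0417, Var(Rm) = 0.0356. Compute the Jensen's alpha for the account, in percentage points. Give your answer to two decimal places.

β = Cov / Var = 0.0417 / 0.0356 = 1.1713
E[R] = Rf + β(Rm − Rf) = 1.3% + 1.1713 × (3.5% − 1.3%) = 3.8769%
α = Rp − E[R] = 18.8% − 3.8769% = 14.9231

14.92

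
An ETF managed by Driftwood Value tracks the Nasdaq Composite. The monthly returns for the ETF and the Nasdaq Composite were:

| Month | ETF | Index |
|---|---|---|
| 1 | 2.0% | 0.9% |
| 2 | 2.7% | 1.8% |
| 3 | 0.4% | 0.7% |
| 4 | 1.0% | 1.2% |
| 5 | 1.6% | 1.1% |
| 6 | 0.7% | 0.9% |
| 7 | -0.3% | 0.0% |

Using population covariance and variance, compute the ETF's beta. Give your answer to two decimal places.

1.63

r̄p = 1.1571%,  r̄m = 0.9429%
Cov = Σ(rp − r̄p)(rm − r̄m) / 7 = 0.4133
Var(rm) = Σ(rm − r̄m)² / 7 = 0.2539
β = Cov / Var = 0.4133 / 0.2539 = 1.6278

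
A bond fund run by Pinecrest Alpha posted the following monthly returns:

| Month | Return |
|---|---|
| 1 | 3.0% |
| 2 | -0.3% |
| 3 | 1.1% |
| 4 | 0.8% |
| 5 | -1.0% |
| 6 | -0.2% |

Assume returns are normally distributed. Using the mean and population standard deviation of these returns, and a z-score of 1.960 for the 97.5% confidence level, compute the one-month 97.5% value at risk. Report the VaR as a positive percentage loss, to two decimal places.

r̄ = (3 − 0.3 + 1.1 + 0.8 − 1 − 0.2) / 6 = 3.40 / 6 = 0.5667%
Σ(r − r̄)² = (3 − 0.5667)² + (-0.3 − 0.5667)² + (1.1 − 0.5667)² + … = 10.0533
σ = √[10.0533 / 6] = 1.2944%
VaR = −(r̄ − z·σ) = −(0.5667 − 1.960 × 1.2944) = −(-1.9703) = 1.9703%

1.97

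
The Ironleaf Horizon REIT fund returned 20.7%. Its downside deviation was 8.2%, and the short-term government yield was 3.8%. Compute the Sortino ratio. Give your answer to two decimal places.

Sortino = (Rp − Rf) / σd = (20.7% − 3.8%) / 8.2% = 16.90% / 8.2% = 2.0610

2.06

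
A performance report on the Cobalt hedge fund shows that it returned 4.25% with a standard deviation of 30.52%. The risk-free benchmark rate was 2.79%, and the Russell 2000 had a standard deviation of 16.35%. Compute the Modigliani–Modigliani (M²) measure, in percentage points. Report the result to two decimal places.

Sharpe = (Rp − Rf) / σp = (4.25% − 2.79%) / 30.52% = 0.0478
M² = Rf + Sharpe × σm = 2.79% + 0.0478 × 16.35% = 3.5715%

3.57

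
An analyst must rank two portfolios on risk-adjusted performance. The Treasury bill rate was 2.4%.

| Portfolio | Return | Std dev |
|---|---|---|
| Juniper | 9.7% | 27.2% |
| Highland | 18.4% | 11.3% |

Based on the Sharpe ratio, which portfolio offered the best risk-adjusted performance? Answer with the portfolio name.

Highland

Juniper: Sharpe ratio = (9.7% − 2.4%) / 27.2% = 0.268
Highland: Sharpe ratio = (18.4% − 2.4%) / 11.3% = 1.416
Highest: Highland (1.416).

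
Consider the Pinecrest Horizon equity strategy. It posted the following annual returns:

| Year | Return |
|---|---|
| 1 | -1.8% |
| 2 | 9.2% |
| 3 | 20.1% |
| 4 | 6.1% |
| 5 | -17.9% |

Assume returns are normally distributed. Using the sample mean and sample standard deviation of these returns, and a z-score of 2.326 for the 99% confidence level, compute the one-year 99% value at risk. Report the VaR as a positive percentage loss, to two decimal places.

29.76

r̄ = (-1.8 + 9.2 + 20.1 + 6.1 − 17.9) / 5 = 3.1400%
Σ(r − r̄)² = 800.2120; sample σ = √(800.2120/4) = 14.1440%
VaR = −(r̄ − z·σ) = −(3.1400 − 2.326 × 14.1440) = −(-29.7589) = 29.7589%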